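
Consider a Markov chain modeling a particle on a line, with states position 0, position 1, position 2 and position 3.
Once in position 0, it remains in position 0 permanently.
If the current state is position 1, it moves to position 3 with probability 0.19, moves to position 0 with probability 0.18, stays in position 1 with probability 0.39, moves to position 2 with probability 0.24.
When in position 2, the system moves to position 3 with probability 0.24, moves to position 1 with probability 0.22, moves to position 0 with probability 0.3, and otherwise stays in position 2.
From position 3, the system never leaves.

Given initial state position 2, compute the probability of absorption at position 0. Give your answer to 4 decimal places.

0.5419

Let h(s) be the probability of absorption at position 0 starting from transient state s. Then h(position 0) = 1 and h(position 3) = 0. By first-step analysis:
h(position 1) = 0.18·1 + 0.39·h(position 1) + 0.24·h(position 2) + 0.19·0
h(position 2) = 0.3·1 + 0.22·h(position 1) + 0.24·h(position 2) + 0.24·0
Solving: h(position 1) = 0.5083, h(position 2) = 0.5419.
Starting from position 2, the probability is 0.5419.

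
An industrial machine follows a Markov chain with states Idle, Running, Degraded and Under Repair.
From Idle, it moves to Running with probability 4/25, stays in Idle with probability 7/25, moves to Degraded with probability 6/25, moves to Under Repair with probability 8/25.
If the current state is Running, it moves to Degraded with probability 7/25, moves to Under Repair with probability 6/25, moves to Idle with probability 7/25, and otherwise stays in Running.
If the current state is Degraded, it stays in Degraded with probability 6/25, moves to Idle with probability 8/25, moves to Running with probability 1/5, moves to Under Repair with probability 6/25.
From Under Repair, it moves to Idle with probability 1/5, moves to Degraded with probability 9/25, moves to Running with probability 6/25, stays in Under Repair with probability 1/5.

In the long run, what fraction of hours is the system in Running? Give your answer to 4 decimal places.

0.1992

Let the stationary distribution be π with π = πP and π_1 + π_2 + π_3 + π_4 = 1.
π_1 = 0.28·π_1 + 0.28·π_2 + 0.32·π_3 + 0.2·π_4
π_2 = 0.16·π_1 + 0.2·π_2 + 0.2·π_3 + 0.24·π_4
π_3 = 0.24·π_1 + 0.28·π_2 + 0.24·π_3 + 0.36·π_4
Solving with the normalization constraint gives π = (0.2710, 0.1992, 0.2782, 0.2516).
So the stationary probability of Running is 0.1992.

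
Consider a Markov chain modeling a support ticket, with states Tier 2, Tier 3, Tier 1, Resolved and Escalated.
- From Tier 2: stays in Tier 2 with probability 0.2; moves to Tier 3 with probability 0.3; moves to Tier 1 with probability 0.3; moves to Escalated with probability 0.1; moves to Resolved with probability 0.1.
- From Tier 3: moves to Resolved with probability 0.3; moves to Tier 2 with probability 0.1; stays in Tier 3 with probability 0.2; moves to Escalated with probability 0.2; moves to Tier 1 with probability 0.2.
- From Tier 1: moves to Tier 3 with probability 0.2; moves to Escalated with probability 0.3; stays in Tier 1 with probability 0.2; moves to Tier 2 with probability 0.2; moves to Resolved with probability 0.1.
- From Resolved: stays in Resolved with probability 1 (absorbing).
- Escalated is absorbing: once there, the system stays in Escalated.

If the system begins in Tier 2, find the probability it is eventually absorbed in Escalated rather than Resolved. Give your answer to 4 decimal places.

0.5385

Let h(s) be the probability of absorption at Escalated starting from transient state s. Then h(Escalated) = 1 and h(Resolved) = 0. By first-step analysis:
h(Tier 2) = 0.2·h(Tier 2) + 0.3·h(Tier 3) + 0.3·h(Tier 1) + 0.1·0 + 0.1·1
h(Tier 3) = 0.1·h(Tier 2) + 0.2·h(Tier 3) + 0.2·h(Tier 1) + 0.3·0 + 0.2·1
h(Tier 1) = 0.2·h(Tier 2) + 0.2·h(Tier 3) + 0.2·h(Tier 1) + 0.1·0 + 0.3·1
Solving: h(Tier 2) = 0.5385, h(Tier 3) = 0.4744, h(Tier 1) = 0.6282.
Starting from Tier 2, the probability is 0.5385.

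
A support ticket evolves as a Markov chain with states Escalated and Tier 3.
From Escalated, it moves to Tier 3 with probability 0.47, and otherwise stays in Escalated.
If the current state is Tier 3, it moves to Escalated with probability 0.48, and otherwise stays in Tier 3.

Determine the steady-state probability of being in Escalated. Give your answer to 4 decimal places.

0.5053

Let the stationary distribution be π with π = πP and π_1 + π_2 = 1.
π_1 = 0.53·π_1 + 0.48·π_2
Solving with the normalization constraint gives π = (0.5053, 0.4947).
So the stationary probability of Escalated is 0.5053.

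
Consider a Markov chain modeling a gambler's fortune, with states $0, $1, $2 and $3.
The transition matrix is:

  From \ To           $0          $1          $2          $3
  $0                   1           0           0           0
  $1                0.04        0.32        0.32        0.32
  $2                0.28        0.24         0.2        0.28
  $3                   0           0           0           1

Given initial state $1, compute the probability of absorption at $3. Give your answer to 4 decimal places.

Let h(s) be the probability of absorption at $3 starting from transient state s. Then h($3) = 1 and h($0) = 0. By first-step analysis:
h($1) = 0.04·0 + 0.32·h($1) + 0.32·h($2) + 0.32·1
h($2) = 0.28·0 + 0.24·h($1) + 0.2·h($2) + 0.28·1
Solving: h($1) = 0.7397, h($2) = 0.5719.
Starting from $1, the probability is 0.7397.

0.7397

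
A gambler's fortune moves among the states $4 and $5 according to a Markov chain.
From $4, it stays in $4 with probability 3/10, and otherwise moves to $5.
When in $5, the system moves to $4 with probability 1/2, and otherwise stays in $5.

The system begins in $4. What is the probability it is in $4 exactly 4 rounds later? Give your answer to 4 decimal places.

0.4176

Propagate the distribution vector 4 rounds from $4.
After 0 rounds: (1.0000, 0.0000)
After 1 round: (0.3000, 0.7000)
After 2 rounds: (0.4400, 0.5600)
After 3 rounds: (0.4120, 0.5880)
After 4 rounds: (0.4176, 0.5824)
P(in $4 after 4 rounds) = 0.4176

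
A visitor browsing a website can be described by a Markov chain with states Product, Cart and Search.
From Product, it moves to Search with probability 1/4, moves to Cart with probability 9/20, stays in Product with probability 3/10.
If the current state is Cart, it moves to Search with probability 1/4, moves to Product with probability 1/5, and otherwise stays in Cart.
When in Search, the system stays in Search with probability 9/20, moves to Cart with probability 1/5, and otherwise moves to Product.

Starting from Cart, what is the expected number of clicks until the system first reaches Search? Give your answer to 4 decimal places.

4.0000

Let t(s) be the expected number of clicks to first reach Search from state s, with t(Search) = 0. Conditioning on the first click:
t(Product) = 1 + 0.3·t(Product) + 0.45·t(Cart)
t(Cart) = 1 + 0.2·t(Product) + 0.55·t(Cart)
Solving: t(Product) = 4.0000, t(Cart) = 4.0000.
Expected clicks from Cart to Search: 4.0000.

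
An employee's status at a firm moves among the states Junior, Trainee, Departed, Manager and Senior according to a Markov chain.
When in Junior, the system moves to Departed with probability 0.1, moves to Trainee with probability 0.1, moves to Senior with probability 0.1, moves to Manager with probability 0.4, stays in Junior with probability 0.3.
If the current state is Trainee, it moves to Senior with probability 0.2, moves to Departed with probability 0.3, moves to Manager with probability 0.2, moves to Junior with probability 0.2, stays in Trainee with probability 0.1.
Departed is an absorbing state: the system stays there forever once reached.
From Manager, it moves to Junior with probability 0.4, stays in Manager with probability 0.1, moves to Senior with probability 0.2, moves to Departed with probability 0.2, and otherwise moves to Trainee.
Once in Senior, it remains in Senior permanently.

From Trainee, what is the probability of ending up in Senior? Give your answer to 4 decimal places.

Let h(s) be the probability of absorption at Senior starting from transient state s. Then h(Senior) = 1 and h(Departed) = 0. By first-step analysis:
h(Junior) = 0.3·h(Junior) + 0.1·h(Trainee) + 0.1·0 + 0.4·h(Manager) + 0.1·1
h(Trainee) = 0.2·h(Junior) + 0.1·h(Trainee) + 0.3·0 + 0.2·h(Manager) + 0.2·1
h(Manager) = 0.4·h(Junior) + 0.1·h(Trainee) + 0.2·0 + 0.1·h(Manager) + 0.2·1
Solving: h(Junior) = 0.4827, h(Trainee) = 0.4373, h(Manager) = 0.4853.
Starting from Trainee, the probability is 0.4373.

0.4373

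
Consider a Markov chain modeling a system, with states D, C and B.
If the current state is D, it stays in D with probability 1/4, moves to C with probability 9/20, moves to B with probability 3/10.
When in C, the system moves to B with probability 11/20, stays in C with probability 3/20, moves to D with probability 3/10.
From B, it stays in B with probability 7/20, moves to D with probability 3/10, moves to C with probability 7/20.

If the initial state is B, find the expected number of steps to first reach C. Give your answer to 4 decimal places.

Let t(s) be the expected number of steps to first reach C from state s, with t(C) = 0. Conditioning on the first step:
t(D) = 1 + 0.25·t(D) + 0.3·t(B)
t(B) = 1 + 0.3·t(D) + 0.35·t(B)
Solving: t(D) = 2.3899, t(B) = 2.6415.
Expected steps from B to C: 2.6415.

2.6415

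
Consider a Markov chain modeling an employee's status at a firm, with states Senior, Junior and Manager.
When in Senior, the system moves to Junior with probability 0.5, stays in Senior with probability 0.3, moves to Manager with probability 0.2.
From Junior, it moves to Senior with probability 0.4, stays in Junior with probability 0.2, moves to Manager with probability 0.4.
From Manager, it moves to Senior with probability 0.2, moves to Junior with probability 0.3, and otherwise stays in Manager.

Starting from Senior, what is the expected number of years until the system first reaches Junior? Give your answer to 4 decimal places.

2.2581

Let t(s) be the expected number of years to first reach Junior from state s, with t(Junior) = 0. Conditioning on the first year:
t(Senior) = 1 + 0.3·t(Senior) + 0.2·t(Manager)
t(Manager) = 1 + 0.2·t(Senior) + 0.5·t(Manager)
Solving: t(Senior) = 2.2581, t(Manager) = 2.9032.
Expected years from Senior to Junior: 2.2581.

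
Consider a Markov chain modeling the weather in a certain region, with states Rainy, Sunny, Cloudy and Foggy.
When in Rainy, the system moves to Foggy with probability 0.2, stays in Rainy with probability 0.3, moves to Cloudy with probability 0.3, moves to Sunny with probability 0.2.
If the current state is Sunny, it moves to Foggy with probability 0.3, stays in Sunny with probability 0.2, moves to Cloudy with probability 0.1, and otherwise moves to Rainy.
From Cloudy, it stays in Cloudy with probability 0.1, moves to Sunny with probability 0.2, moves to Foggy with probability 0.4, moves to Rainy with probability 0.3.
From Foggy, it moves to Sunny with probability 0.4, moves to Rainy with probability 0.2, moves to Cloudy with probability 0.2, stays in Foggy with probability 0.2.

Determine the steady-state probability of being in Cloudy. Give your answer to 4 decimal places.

0.1860

Let the stationary distribution be π with π = πP and π_1 + π_2 + π_3 + π_4 = 1.
π_1 = 0.3·π_1 + 0.4·π_2 + 0.3·π_3 + 0.2·π_4
π_2 = 0.2·π_1 + 0.2·π_2 + 0.2·π_3 + 0.4·π_4
π_3 = 0.3·π_1 + 0.1·π_2 + 0.1·π_3 + 0.2·π_4
Solving with the normalization constraint gives π = (0.2990, 0.2525, 0.1860, 0.2625).
So the stationary probability of Cloudy is 0.1860.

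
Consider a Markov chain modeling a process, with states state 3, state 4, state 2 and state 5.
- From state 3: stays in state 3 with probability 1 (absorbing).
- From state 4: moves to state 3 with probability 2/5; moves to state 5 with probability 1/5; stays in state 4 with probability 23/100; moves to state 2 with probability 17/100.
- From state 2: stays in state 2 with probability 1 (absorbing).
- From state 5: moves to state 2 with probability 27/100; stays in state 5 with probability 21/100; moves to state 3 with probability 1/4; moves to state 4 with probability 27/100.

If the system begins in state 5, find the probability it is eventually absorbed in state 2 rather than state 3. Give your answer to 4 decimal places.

Let h(s) be the probability of absorption at state 2 starting from transient state s. Then h(state 2) = 1 and h(state 3) = 0. By first-step analysis:
h(state 4) = 0.4·0 + 0.23·h(state 4) + 0.17·1 + 0.2·h(state 5)
h(state 5) = 0.25·0 + 0.27·h(state 4) + 0.27·1 + 0.21·h(state 5)
Solving: h(state 4) = 0.3397, h(state 5) = 0.4579.
Starting from state 5, the probability is 0.4579.

0.4579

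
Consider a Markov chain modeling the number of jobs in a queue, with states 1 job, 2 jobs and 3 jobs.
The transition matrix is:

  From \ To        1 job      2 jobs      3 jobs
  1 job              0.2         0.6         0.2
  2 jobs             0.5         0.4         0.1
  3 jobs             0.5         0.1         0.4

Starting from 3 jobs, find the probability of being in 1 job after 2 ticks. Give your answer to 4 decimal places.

0.3500

Sum over the intermediate state after 1 tick:
P = P(3 jobs→1 job)·P(1 job→1 job) + P(3 jobs→2 jobs)·P(2 jobs→1 job) + P(3 jobs→3 jobs)·P(3 jobs→1 job)
  = 0.5×0.2 + 0.1×0.5 + 0.4×0.5
  = 0.1000 + 0.0500 + 0.2000 = 0.3500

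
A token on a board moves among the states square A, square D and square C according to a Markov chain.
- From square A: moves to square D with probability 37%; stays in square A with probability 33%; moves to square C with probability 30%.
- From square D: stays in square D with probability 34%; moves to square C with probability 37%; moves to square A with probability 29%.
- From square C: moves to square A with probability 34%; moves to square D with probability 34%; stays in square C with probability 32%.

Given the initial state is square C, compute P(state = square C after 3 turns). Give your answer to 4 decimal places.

0.3311

Propagate the distribution vector 3 turns from square C.
After 0 turns: (0.0000, 0.0000, 1.0000)
After 1 turn: (0.3400, 0.3400, 0.3200)
After 2 turns: (0.3196, 0.3502, 0.3302)
After 3 turns: (0.3193, 0.3496, 0.3311)
P(in square C after 3 turns) = 0.3311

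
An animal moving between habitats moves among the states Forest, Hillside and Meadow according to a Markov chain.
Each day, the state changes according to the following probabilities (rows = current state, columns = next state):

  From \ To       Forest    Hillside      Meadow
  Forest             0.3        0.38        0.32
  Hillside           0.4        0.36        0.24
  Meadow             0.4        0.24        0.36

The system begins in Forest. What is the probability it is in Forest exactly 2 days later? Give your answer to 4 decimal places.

Sum over the intermediate state after 1 day:
P = P(Forest→Forest)·P(Forest→Forest) + P(Forest→Hillside)·P(Hillside→Forest) + P(Forest→Meadow)·P(Meadow→Forest)
  = 0.3×0.3 + 0.38×0.4 + 0.32×0.4
  = 0.0900 + 0.1520 + 0.1280 = 0.3700

0.3700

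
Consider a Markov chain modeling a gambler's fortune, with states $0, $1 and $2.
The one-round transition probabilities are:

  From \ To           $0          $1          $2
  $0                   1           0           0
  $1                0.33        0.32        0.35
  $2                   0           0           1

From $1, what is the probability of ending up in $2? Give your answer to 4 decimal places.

0.5147

Let h(s) be the probability of absorption at $2 starting from transient state s. Then h($2) = 1 and h($0) = 0. By first-step analysis:
h($1) = 0.33·0 + 0.32·h($1) + 0.35·1
Solving: h($1) = 0.5147.
Starting from $1, the probability is 0.5147.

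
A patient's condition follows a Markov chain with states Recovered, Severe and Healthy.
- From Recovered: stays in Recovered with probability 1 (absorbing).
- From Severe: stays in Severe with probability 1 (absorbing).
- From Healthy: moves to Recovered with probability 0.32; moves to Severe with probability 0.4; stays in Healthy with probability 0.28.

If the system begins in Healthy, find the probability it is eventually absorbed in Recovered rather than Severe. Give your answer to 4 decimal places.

Let h(s) be the probability of absorption at Recovered starting from transient state s. Then h(Recovered) = 1 and h(Severe) = 0. By first-step analysis:
h(Healthy) = 0.32·1 + 0.4·0 + 0.28·h(Healthy)
Solving: h(Healthy) = 0.4444.
Starting from Healthy, the probability is 0.4444.

0.4444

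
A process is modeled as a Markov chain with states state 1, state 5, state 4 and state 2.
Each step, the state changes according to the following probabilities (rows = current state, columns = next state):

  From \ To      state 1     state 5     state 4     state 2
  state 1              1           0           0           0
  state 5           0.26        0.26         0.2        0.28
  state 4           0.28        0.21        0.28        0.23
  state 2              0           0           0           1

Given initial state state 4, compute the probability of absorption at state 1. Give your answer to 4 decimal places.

0.5334

Let h(s) be the probability of absorption at state 1 starting from transient state s. Then h(state 1) = 1 and h(state 2) = 0. By first-step analysis:
h(state 5) = 0.26·1 + 0.26·h(state 5) + 0.2·h(state 4) + 0.28·0
h(state 4) = 0.28·1 + 0.21·h(state 5) + 0.28·h(state 4) + 0.23·0
Solving: h(state 5) = 0.4955, h(state 4) = 0.5334.
Starting from state 4, the probability is 0.5334.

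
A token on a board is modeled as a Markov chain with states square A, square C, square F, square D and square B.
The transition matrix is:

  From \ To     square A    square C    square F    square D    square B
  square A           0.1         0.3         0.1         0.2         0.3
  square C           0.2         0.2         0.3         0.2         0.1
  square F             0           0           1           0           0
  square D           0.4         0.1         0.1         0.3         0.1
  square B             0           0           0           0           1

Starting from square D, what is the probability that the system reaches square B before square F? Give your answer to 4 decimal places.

Let h(s) be the probability of absorption at square B starting from transient state s. Then h(square B) = 1 and h(square F) = 0. By first-step analysis:
h(square A) = 0.1·h(square A) + 0.3·h(square C) + 0.1·0 + 0.2·h(square D) + 0.3·1
h(square C) = 0.2·h(square A) + 0.2·h(square C) + 0.3·0 + 0.2·h(square D) + 0.1·1
h(square D) = 0.4·h(square A) + 0.1·h(square C) + 0.1·0 + 0.3·h(square D) + 0.1·1
Solving: h(square A) = 0.5881, h(square C) = 0.4063, h(square D) = 0.5369.
Starting from square D, the probability is 0.5369.

0.5369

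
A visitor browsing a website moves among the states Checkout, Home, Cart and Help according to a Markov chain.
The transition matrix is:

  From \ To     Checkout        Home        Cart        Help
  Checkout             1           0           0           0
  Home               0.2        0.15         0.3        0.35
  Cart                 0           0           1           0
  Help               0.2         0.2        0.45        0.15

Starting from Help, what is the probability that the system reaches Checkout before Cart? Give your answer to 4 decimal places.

Let h(s) be the probability of absorption at Checkout starting from transient state s. Then h(Checkout) = 1 and h(Cart) = 0. By first-step analysis:
h(Home) = 0.2·1 + 0.15·h(Home) + 0.3·0 + 0.35·h(Help)
h(Help) = 0.2·1 + 0.2·h(Home) + 0.45·0 + 0.15·h(Help)
Solving: h(Home) = 0.3678, h(Help) = 0.3218.
Starting from Help, the probability is 0.3218.

0.3218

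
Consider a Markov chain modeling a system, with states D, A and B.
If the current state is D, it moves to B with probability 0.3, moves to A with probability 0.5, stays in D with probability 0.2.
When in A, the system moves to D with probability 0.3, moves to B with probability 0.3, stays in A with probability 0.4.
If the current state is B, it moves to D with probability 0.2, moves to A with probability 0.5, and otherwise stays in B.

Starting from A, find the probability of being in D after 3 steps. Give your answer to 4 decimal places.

Propagate the distribution vector 3 steps from A.
After 0 steps: (0.0000, 1.0000, 0.0000)
After 1 step: (0.3000, 0.4000, 0.3000)
After 2 steps: (0.2400, 0.4600, 0.3000)
After 3 steps: (0.2460, 0.4540, 0.3000)
P(in D after 3 steps) = 0.2460

0.2460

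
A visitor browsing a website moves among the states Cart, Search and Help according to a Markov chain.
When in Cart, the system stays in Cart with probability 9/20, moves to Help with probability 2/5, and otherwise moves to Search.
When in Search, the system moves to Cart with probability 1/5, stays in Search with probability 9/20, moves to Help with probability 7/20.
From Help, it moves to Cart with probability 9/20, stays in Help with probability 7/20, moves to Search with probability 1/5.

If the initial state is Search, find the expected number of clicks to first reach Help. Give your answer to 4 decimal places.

Let t(s) be the expected number of clicks to first reach Help from state s, with t(Help) = 0. Conditioning on the first click:
t(Cart) = 1 + 0.45·t(Cart) + 0.15·t(Search)
t(Search) = 1 + 0.2·t(Cart) + 0.45·t(Search)
Solving: t(Cart) = 2.5688, t(Search) = 2.7523.
Expected clicks from Search to Help: 2.7523.

2.7523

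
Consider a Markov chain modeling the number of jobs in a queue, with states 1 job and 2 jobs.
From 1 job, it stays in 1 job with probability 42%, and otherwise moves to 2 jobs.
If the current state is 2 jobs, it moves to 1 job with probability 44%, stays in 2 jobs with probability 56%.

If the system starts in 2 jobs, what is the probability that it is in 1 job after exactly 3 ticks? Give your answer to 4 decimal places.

Propagate the distribution vector 3 ticks from 2 jobs.
After 0 ticks: (0.0000, 1.0000)
After 1 tick: (0.4400, 0.5600)
After 2 ticks: (0.4312, 0.5688)
After 3 ticks: (0.4314, 0.5686)
P(in 1 job after 3 ticks) = 0.4314

0.4314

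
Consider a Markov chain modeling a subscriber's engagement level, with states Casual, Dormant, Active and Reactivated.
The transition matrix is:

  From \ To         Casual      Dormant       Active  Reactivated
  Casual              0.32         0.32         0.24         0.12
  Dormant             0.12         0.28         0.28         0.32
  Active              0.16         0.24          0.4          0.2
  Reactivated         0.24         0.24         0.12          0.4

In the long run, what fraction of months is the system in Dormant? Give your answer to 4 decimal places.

0.2670

Let the stationary distribution be π with π = πP and π_1 + π_2 + π_3 + π_4 = 1.
π_1 = 0.32·π_1 + 0.12·π_2 + 0.16·π_3 + 0.24·π_4
π_2 = 0.32·π_1 + 0.28·π_2 + 0.24·π_3 + 0.24·π_4
π_3 = 0.24·π_1 + 0.28·π_2 + 0.4·π_3 + 0.12·π_4
Solving with the normalization constraint gives π = (0.2034, 0.2670, 0.2599, 0.2697).
So the stationary probability of Dormant is 0.2670.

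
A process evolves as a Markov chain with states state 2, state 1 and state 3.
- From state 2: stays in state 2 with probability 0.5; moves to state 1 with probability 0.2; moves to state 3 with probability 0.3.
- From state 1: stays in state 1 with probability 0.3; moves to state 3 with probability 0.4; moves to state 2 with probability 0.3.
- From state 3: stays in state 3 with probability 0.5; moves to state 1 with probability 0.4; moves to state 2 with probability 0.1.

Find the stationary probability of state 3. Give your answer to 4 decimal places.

0.4143

Let the stationary distribution be π with π = πP and π_1 + π_2 + π_3 = 1.
π_1 = 0.5·π_1 + 0.3·π_2 + 0.1·π_3
π_2 = 0.2·π_1 + 0.3·π_2 + 0.4·π_3
Solving with the normalization constraint gives π = (0.2714, 0.3143, 0.4143).
So the stationary probability of state 3 is 0.4143.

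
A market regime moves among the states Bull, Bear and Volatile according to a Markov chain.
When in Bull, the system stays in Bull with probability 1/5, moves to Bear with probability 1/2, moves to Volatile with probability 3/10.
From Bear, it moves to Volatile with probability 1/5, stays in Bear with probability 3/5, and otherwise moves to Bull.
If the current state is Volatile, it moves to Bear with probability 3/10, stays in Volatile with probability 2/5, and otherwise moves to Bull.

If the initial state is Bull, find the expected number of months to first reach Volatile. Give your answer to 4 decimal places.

Let t(s) be the expected number of months to first reach Volatile from state s, with t(Volatile) = 0. Conditioning on the first month:
t(Bull) = 1 + 0.2·t(Bull) + 0.5·t(Bear)
t(Bear) = 1 + 0.2·t(Bull) + 0.6·t(Bear)
Solving: t(Bull) = 4.0909, t(Bear) = 4.5455.
Expected months from Bull to Volatile: 4.0909.

4.0909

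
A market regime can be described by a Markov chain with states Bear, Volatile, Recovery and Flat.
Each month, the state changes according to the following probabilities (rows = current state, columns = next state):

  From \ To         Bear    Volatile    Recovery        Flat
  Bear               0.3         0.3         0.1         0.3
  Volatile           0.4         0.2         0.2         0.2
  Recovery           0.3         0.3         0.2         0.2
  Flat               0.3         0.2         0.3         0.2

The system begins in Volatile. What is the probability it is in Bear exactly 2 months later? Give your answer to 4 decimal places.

Propagate the distribution vector 2 months from Volatile.
After 0 months: (0.0000, 1.0000, 0.0000, 0.0000)
After 1 month: (0.4000, 0.2000, 0.2000, 0.2000)
After 2 months: (0.3200, 0.2600, 0.1800, 0.2400)
P(in Bear after 2 months) = 0.3200

0.3200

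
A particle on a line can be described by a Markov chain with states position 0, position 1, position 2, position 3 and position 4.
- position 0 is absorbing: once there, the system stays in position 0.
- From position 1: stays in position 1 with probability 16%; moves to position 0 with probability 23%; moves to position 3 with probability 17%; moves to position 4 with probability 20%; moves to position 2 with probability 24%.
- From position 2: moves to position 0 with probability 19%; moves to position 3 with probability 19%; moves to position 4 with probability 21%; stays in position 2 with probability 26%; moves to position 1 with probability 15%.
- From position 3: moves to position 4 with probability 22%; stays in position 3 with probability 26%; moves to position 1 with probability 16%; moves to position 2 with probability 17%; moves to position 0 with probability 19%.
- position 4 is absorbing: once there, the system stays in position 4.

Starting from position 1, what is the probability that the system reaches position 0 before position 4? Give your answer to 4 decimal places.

Let h(s) be the probability of absorption at position 0 starting from transient state s. Then h(position 0) = 1 and h(position 4) = 0. By first-step analysis:
h(position 1) = 0.23·1 + 0.16·h(position 1) + 0.24·h(position 2) + 0.17·h(position 3) + 0.2·0
h(position 2) = 0.19·1 + 0.15·h(position 1) + 0.26·h(position 2) + 0.19·h(position 3) + 0.21·0
h(position 3) = 0.19·1 + 0.16·h(position 1) + 0.17·h(position 2) + 0.26·h(position 3) + 0.22·0
Solving: h(position 1) = 0.5083, h(position 2) = 0.4824, h(position 3) = 0.4775.
Starting from position 1, the probability is 0.5083.

0.5083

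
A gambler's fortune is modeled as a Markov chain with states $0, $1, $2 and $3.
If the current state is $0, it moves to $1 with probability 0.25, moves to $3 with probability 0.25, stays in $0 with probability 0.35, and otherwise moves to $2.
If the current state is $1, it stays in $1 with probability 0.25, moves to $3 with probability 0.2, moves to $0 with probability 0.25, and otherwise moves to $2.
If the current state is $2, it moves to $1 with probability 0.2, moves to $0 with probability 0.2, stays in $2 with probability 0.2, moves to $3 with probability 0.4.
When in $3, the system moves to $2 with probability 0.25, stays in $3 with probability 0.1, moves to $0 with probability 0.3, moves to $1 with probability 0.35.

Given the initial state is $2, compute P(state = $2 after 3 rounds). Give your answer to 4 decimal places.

Propagate the distribution vector 3 rounds from $2.
After 0 rounds: (0.0000, 0.0000, 1.0000, 0.0000)
After 1 round: (0.2000, 0.2000, 0.2000, 0.4000)
After 2 rounds: (0.2800, 0.2800, 0.2300, 0.2100)
After 3 rounds: (0.2770, 0.2595, 0.2245, 0.2390)
P(in $2 after 3 rounds) = 0.2245

0.2245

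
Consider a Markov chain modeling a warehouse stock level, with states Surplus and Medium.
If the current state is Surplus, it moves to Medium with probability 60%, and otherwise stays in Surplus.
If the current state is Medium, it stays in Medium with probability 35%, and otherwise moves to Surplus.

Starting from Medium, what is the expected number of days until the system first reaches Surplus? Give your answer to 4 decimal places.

Let t(s) be the expected number of days to first reach Surplus from state s, with t(Surplus) = 0. Conditioning on the first day:
t(Medium) = 1 + 0.35·t(Medium)
Solving: t(Medium) = 1.5385.
Expected days from Medium to Surplus: 1.5385.

1.5385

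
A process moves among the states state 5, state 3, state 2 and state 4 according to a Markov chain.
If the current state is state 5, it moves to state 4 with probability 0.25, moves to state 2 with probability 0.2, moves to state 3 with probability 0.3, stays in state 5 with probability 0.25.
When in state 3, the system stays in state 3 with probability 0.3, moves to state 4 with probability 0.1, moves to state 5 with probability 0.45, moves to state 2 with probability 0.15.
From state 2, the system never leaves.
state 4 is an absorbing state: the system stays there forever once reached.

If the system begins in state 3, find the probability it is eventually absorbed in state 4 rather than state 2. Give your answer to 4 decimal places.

Let h(s) be the probability of absorption at state 4 starting from transient state s. Then h(state 4) = 1 and h(state 2) = 0. By first-step analysis:
h(state 5) = 0.25·h(state 5) + 0.3·h(state 3) + 0.2·0 + 0.25·1
h(state 3) = 0.45·h(state 5) + 0.3·h(state 3) + 0.15·0 + 0.1·1
Solving: h(state 5) = 0.5256, h(state 3) = 0.4808.
Starting from state 3, the probability is 0.4808.

0.4808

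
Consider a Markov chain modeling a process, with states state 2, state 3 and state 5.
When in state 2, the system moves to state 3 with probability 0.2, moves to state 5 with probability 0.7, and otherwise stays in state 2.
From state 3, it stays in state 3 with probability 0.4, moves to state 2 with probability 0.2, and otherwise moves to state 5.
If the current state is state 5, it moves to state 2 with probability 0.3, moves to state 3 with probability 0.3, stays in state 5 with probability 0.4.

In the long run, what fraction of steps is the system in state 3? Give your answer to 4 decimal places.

0.3084

Let the stationary distribution be π with π = πP and π_1 + π_2 + π_3 = 1.
π_1 = 0.1·π_1 + 0.2·π_2 + 0.3·π_3
π_2 = 0.2·π_1 + 0.4·π_2 + 0.3·π_3
Solving with the normalization constraint gives π = (0.2243, 0.3084, 0.4673).
So the stationary probability of state 3 is 0.3084.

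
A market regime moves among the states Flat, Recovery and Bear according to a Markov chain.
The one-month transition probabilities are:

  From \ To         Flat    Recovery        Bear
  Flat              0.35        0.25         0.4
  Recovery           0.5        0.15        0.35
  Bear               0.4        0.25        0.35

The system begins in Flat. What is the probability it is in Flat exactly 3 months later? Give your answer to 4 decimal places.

Propagate the distribution vector 3 months from Flat.
After 0 months: (1.0000, 0.0000, 0.0000)
After 1 month: (0.3500, 0.2500, 0.4000)
After 2 months: (0.4075, 0.2250, 0.3675)
After 3 months: (0.4021, 0.2275, 0.3704)
P(in Flat after 3 months) = 0.4021

0.4021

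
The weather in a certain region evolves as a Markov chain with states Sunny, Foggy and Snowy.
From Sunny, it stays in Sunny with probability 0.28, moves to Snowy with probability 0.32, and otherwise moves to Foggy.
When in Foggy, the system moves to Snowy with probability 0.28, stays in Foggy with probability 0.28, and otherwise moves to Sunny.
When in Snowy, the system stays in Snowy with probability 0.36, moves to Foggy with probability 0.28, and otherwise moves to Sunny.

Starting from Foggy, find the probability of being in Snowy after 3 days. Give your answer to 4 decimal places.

Propagate the distribution vector 3 days from Foggy.
After 0 days: (0.0000, 1.0000, 0.0000)
After 1 day: (0.4400, 0.2800, 0.2800)
After 2 days: (0.3472, 0.3328, 0.3200)
After 3 days: (0.3588, 0.3217, 0.3195)
P(in Snowy after 3 days) = 0.3195

0.3195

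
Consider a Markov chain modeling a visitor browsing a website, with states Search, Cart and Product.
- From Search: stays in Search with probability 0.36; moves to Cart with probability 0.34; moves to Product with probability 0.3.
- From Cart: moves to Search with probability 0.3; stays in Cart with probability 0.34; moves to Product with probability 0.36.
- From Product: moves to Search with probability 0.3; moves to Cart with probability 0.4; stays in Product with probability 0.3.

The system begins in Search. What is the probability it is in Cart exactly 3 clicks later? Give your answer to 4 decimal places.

Propagate the distribution vector 3 clicks from Search.
After 0 clicks: (1.0000, 0.0000, 0.0000)
After 1 click: (0.3600, 0.3400, 0.3000)
After 2 clicks: (0.3216, 0.3580, 0.3204)
After 3 clicks: (0.3193, 0.3592, 0.3215)
P(in Cart after 3 clicks) = 0.3592

0.3592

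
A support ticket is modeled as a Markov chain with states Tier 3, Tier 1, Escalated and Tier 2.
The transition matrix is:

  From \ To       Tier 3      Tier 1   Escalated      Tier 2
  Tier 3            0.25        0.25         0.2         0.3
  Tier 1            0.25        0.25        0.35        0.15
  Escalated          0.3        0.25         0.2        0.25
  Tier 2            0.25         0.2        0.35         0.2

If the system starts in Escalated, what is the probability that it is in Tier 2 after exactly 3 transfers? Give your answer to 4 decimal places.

Propagate the distribution vector 3 transfers from Escalated.
After 0 transfers: (0.0000, 0.0000, 1.0000, 0.0000)
After 1 transfer: (0.3000, 0.2500, 0.2000, 0.2500)
After 2 transfers: (0.2600, 0.2375, 0.2750, 0.2275)
After 3 transfers: (0.2638, 0.2386, 0.2698, 0.2279)
P(in Tier 2 after 3 transfers) = 0.2279

0.2279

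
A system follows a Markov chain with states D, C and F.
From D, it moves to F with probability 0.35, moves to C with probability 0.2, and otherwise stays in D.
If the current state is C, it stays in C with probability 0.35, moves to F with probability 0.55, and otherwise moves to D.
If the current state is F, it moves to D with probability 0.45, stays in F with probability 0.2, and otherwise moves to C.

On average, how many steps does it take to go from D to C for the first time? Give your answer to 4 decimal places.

4.0708

Let t(s) be the expected number of steps to first reach C from state s, with t(C) = 0. Conditioning on the first step:
t(D) = 1 + 0.45·t(D) + 0.35·t(F)
t(F) = 1 + 0.45·t(D) + 0.2·t(F)
Solving: t(D) = 4.0708, t(F) = 3.5398.
Expected steps from D to C: 4.0708.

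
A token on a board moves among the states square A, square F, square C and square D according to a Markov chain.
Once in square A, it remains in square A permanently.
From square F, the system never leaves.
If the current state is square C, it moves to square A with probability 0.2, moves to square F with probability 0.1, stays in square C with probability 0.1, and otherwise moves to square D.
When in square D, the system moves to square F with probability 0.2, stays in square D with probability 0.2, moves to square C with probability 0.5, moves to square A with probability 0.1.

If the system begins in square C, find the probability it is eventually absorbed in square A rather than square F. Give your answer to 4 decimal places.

Let h(s) be the probability of absorption at square A starting from transient state s. Then h(square A) = 1 and h(square F) = 0. By first-step analysis:
h(square C) = 0.2·1 + 0.1·0 + 0.1·h(square C) + 0.6·h(square D)
h(square D) = 0.1·1 + 0.2·0 + 0.5·h(square C) + 0.2·h(square D)
Solving: h(square C) = 0.5238, h(square D) = 0.4524.
Starting from square C, the probability is 0.5238.

0.5238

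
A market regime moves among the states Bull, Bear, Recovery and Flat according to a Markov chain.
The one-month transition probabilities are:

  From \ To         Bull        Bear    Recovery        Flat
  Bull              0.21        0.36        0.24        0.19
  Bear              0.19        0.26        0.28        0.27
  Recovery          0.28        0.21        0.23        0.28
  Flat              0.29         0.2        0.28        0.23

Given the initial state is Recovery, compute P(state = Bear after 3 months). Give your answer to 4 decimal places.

0.2572

Propagate the distribution vector 3 months from Recovery.
After 0 months: (0.0000, 0.0000, 1.0000, 0.0000)
After 1 month: (0.2800, 0.2100, 0.2300, 0.2800)
After 2 months: (0.2443, 0.2597, 0.2573, 0.2387)
After 3 months: (0.2419, 0.2572, 0.2574, 0.2435)
P(in Bear after 3 months) = 0.2572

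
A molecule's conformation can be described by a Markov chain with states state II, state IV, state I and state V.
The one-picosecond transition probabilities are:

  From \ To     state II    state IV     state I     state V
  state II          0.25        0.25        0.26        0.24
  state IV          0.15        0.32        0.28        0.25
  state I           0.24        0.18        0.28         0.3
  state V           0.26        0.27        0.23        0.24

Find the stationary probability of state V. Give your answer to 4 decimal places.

Let the stationary distribution be π with π = πP and π_1 + π_2 + π_3 + π_4 = 1.
π_1 = 0.25·π_1 + 0.15·π_2 + 0.24·π_3 + 0.26·π_4
π_2 = 0.25·π_1 + 0.32·π_2 + 0.18·π_3 + 0.27·π_4
π_3 = 0.26·π_1 + 0.28·π_2 + 0.28·π_3 + 0.23·π_4
Solving with the normalization constraint gives π = (0.2245, 0.2546, 0.2626, 0.2583).
So the stationary probability of state V is 0.2583.

0.2583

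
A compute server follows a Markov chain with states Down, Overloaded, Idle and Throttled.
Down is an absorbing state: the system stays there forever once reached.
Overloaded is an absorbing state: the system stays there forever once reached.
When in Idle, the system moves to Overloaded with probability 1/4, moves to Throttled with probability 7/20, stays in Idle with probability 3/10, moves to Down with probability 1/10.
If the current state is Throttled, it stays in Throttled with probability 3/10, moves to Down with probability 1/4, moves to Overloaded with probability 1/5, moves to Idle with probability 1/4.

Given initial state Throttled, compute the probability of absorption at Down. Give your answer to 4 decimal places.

Let h(s) be the probability of absorption at Down starting from transient state s. Then h(Down) = 1 and h(Overloaded) = 0. By first-step analysis:
h(Idle) = 0.1·1 + 0.25·0 + 0.3·h(Idle) + 0.35·h(Throttled)
h(Throttled) = 0.25·1 + 0.2·0 + 0.25·h(Idle) + 0.3·h(Throttled)
Solving: h(Idle) = 0.3913, h(Throttled) = 0.4969.
Starting from Throttled, the probability is 0.4969.

0.4969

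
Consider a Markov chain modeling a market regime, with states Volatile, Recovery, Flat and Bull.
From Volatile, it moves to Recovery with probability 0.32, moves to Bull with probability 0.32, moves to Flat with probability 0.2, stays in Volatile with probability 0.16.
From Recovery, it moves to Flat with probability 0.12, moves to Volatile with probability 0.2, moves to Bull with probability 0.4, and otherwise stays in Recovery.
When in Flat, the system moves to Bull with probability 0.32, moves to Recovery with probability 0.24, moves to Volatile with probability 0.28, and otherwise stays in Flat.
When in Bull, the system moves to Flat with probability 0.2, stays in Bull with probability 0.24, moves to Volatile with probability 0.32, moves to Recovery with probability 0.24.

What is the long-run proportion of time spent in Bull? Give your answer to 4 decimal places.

Let the stationary distribution be π with π = πP and π_1 + π_2 + π_3 + π_4 = 1.
π_1 = 0.16·π_1 + 0.2·π_2 + 0.28·π_3 + 0.32·π_4
π_2 = 0.32·π_1 + 0.28·π_2 + 0.24·π_3 + 0.24·π_4
π_3 = 0.2·π_1 + 0.12·π_2 + 0.16·π_3 + 0.2·π_4
Solving with the normalization constraint gives π = (0.2420, 0.2702, 0.1715, 0.3163).
So the stationary probability of Bull is 0.3163.

0.3163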